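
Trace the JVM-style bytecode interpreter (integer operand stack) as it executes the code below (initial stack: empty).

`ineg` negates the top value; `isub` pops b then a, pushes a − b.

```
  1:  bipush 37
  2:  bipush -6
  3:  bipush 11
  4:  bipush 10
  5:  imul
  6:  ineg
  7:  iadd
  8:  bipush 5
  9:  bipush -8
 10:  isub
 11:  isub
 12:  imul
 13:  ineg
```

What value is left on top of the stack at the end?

bipush 37  37
bipush -6  37 -6
bipush 11  37 -6 11
bipush 10  37 -6 11 10
imul       37 -6 110
ineg       37 -6 -110
iadd       37 -116
bipush 5   37 -116 5
bipush -8  37 -116 5 -8
isub       37 -116 13
isub       37 -129
imul       -4773
ineg       4773

4773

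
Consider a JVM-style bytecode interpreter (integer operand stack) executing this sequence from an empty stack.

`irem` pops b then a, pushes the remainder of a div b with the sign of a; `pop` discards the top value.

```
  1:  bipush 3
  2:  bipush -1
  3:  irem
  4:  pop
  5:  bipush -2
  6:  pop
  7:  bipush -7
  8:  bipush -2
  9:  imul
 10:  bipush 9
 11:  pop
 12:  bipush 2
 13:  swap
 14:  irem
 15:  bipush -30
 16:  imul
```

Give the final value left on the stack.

-60

bipush 3   → [3]
bipush -1  → [3, -1]
irem       → [0]
pop        → []
bipush -2  → [-2]
pop        → []
bipush -7  → [-7]
bipush -2  → [-7, -2]
imul       → [14]
bipush 9   → [14, 9]
pop        → [14]
bipush 2   → [14, 2]
swap       → [2, 14]
irem       → [2]
bipush -30 → [2, -30]
imul       → [-60]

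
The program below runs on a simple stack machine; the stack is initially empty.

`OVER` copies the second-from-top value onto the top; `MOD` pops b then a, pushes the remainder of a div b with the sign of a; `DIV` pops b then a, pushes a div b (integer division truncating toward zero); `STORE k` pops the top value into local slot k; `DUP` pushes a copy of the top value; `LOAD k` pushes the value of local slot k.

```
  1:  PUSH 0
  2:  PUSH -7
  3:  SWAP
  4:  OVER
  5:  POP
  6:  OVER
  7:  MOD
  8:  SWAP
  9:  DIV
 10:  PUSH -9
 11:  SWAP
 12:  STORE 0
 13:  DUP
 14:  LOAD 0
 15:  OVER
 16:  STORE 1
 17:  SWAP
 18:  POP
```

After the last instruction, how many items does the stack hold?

2

PUSH 0  -> 0
PUSH -7 -> 0 -7
SWAP    -> -7 0
OVER    -> -7 0 -7
POP     -> -7 0
OVER    -> -7 0 -7
MOD     -> -7 0
SWAP    -> 0 -7
DIV     -> 0
PUSH -9 -> 0 -9
SWAP    -> -9 0
STORE 0 -> -9
DUP     -> -9 -9
LOAD 0  -> -9 -9 0
OVER    -> -9 -9 0 -9
STORE 1 -> -9 -9 0
SWAP    -> -9 0 -9
POP     -> -9 0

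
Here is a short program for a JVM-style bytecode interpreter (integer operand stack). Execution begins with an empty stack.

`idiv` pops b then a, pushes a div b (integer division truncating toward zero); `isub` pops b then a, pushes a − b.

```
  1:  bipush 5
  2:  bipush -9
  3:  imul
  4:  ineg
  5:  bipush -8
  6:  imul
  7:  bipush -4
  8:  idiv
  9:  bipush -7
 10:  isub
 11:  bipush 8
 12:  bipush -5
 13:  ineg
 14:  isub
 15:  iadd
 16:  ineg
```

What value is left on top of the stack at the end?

-100

bipush 5  : 5
bipush -9 : 5 -9
imul      : -45
ineg      : 45
bipush -8 : 45 -8
imul      : -360
bipush -4 : -360 -4
idiv      : 90
bipush -7 : 90 -7
isub      : 97
bipush 8  : 97 8
bipush -5 : 97 8 -5
ineg      : 97 8 5
isub      : 97 3
iadd      : 100
ineg      : -100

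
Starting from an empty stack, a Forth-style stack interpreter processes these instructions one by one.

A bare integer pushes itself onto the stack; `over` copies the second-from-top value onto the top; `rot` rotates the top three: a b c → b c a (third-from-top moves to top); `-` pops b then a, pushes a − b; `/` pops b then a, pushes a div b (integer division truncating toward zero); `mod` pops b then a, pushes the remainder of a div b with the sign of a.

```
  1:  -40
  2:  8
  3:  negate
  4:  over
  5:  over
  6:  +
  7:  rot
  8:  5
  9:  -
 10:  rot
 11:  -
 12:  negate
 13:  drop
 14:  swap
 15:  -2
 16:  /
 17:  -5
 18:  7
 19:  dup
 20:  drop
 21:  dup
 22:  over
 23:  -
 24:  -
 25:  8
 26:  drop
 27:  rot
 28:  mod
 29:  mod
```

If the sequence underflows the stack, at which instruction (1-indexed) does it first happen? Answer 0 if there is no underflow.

14

-40    : -40
8      : -40 8
negate : -40 -8
over   : -40 -8 -40
over   : -40 -8 -40 -8
+      : -40 -8 -48
rot    : -8 -48 -40
5      : -8 -48 -40 5
-      : -8 -48 -45
rot    : -48 -45 -8
-      : -48 -37
negate : -48 37
drop   : -48
swap  — needs 2 operands, stack has 1 → underflow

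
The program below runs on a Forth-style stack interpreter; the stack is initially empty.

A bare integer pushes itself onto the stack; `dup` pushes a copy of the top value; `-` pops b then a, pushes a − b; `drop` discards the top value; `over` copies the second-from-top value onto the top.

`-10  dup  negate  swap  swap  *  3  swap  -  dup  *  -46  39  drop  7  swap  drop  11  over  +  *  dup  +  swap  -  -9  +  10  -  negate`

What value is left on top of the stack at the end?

-10    : -10
dup    : -10 -10
negate : -10 10
swap   : 10 -10
swap   : -10 10
*      : -100
3      : -100 3
swap   : 3 -100
-      : 103
dup    : 103 103
*      : 10609
-46    : 10609 -46
39     : 10609 -46 39
drop   : 10609 -46
7      : 10609 -46 7
swap   : 10609 7 -46
drop   : 10609 7
11     : 10609 7 11
over   : 10609 7 11 7
+      : 10609 7 18
*      : 10609 126
dup    : 10609 126 126
+      : 10609 252
swap   : 252 10609
-      : -10357
-9     : -10357 -9
+      : -10366
10     : -10366 10
-      : -10376
negate : 10376

10376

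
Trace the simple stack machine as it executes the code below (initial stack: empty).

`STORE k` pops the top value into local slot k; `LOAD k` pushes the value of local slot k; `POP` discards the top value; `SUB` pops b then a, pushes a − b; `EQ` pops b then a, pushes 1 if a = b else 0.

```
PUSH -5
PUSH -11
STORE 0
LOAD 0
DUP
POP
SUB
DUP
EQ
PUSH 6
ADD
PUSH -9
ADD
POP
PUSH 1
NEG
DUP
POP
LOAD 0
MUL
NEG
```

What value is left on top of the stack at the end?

PUSH -5  : -5
PUSH -11 : -5 -11
STORE 0  : -5
LOAD 0   : -5 -11
DUP      : -5 -11 -11
POP      : -5 -11
SUB      : 6
DUP      : 6 6
EQ       : 1
PUSH 6   : 1 6
ADD      : 7
PUSH -9  : 7 -9
ADD      : -2
POP      : (empty)
PUSH 1   : 1
NEG      : -1
DUP      : -1 -1
POP      : -1
LOAD 0   : -1 -11
MUL      : 11
NEG      : -11

-11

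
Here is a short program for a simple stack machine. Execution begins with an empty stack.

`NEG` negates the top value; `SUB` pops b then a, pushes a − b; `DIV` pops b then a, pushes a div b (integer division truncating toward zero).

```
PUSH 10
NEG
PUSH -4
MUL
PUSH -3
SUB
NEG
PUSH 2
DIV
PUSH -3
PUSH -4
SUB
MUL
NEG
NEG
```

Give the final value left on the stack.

PUSH 10 -> 10
NEG     -> -10
PUSH -4 -> -10 -4
MUL     -> 40
PUSH -3 -> 40 -3
SUB     -> 43
NEG     -> -43
PUSH 2  -> -43 2
DIV     -> -21
PUSH -3 -> -21 -3
PUSH -4 -> -21 -3 -4
SUB     -> -21 1
MUL     -> -21
NEG     -> 21
NEG     -> -21

-21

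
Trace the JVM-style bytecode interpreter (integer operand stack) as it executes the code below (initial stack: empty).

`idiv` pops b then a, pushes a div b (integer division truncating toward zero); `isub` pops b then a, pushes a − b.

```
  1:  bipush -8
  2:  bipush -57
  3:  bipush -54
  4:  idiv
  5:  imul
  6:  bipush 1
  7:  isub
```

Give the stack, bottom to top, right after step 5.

bipush -8  -> -8
bipush -57 -> -8 -57
bipush -54 -> -8 -57 -54
idiv       -> -8 1
imul       -> -8

[-8]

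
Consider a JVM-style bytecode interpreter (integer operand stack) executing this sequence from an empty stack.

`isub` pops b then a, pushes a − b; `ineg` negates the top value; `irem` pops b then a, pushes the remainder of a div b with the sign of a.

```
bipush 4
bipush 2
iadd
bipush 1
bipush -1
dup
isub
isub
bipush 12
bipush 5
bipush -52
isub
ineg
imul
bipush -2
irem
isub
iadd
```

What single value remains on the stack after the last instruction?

7

bipush 4   → [4]
bipush 2   → [4, 2]
iadd       → [6]
bipush 1   → [6, 1]
bipush -1  → [6, 1, -1]
dup        → [6, 1, -1, -1]
isub       → [6, 1, 0]
isub       → [6, 1]
bipush 12  → [6, 1, 12]
bipush 5   → [6, 1, 12, 5]
bipush -52 → [6, 1, 12, 5, -52]
isub       → [6, 1, 12, 57]
ineg       → [6, 1, 12, -57]
imul       → [6, 1, -684]
bipush -2  → [6, 1, -684, -2]
irem       → [6, 1, 0]
isub       → [6, 1]
iadd       → [7]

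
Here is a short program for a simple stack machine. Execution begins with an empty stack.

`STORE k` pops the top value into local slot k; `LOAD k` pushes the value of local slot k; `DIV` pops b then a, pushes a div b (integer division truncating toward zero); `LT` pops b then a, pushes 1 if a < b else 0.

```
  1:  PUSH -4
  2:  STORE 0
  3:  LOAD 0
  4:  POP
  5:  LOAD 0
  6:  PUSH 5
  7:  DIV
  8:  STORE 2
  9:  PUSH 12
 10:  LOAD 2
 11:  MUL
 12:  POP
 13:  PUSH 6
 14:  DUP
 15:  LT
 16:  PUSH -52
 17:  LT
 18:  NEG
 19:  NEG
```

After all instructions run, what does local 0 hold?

-4

PUSH -4   [-4]
STORE 0   []
LOAD 0    [-4]
POP       []
LOAD 0    [-4]
PUSH 5    [-4, 5]
DIV       [0]
STORE 2   []
PUSH 12   [12]
LOAD 2    [12, 0]
MUL       [0]
POP       []
PUSH 6    [6]
DUP       [6, 6]
LT        [0]
PUSH -52  [0, -52]
LT        [0]
NEG       [0]
NEG       [0]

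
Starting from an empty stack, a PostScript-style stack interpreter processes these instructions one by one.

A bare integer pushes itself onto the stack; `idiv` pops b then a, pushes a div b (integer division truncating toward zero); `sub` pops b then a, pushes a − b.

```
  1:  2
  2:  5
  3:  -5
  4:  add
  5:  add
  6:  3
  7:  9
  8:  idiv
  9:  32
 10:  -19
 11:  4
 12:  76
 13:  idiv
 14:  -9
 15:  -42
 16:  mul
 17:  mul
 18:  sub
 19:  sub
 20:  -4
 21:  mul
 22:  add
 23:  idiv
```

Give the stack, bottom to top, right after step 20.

[2, 0, 51, -4]

2     [2]
5     [2, 5]
-5    [2, 5, -5]
add   [2, 0]
add   [2]
3     [2, 3]
9     [2, 3, 9]
idiv  [2, 0]
32    [2, 0, 32]
-19   [2, 0, 32, -19]
4     [2, 0, 32, -19, 4]
76    [2, 0, 32, -19, 4, 76]
idiv  [2, 0, 32, -19, 0]
-9    [2, 0, 32, -19, 0, -9]
-42   [2, 0, 32, -19, 0, -9, -42]
mul   [2, 0, 32, -19, 0, 378]
mul   [2, 0, 32, -19, 0]
sub   [2, 0, 32, -19]
sub   [2, 0, 51]
-4    [2, 0, 51, -4]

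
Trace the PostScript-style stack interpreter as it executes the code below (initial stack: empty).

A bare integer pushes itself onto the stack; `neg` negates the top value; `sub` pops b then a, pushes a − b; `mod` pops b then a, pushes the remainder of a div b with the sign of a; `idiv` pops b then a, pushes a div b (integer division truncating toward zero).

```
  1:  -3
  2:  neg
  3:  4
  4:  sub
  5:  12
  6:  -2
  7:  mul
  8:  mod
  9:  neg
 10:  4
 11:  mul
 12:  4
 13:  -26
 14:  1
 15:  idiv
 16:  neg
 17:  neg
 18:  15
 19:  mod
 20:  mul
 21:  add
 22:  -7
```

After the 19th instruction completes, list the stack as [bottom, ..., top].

-3   → -3
neg  → 3
4    → 3 4
sub  → -1
12   → -1 12
-2   → -1 12 -2
mul  → -1 -24
mod  → -1
neg  → 1
4    → 1 4
mul  → 4
4    → 4 4
-26  → 4 4 -26
1    → 4 4 -26 1
idiv → 4 4 -26
neg  → 4 4 26
neg  → 4 4 -26
15   → 4 4 -26 15
mod  → 4 4 -11

[4, 4, -11]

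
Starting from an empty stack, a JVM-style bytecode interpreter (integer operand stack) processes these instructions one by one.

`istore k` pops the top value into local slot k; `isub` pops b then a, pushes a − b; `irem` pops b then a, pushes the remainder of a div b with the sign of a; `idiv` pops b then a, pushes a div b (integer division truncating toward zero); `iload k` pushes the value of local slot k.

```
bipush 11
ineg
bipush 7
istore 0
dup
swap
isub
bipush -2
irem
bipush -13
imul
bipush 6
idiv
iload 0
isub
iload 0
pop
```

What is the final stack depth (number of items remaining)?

1

bipush 11  : 11
ineg       : -11
bipush 7   : -11 7
istore 0   : -11
dup        : -11 -11
swap       : -11 -11
isub       : 0
bipush -2  : 0 -2
irem       : 0
bipush -13 : 0 -13
imul       : 0
bipush 6   : 0 6
idiv       : 0
iload 0    : 0 7
isub       : -7
iload 0    : -7 7
pop        : -7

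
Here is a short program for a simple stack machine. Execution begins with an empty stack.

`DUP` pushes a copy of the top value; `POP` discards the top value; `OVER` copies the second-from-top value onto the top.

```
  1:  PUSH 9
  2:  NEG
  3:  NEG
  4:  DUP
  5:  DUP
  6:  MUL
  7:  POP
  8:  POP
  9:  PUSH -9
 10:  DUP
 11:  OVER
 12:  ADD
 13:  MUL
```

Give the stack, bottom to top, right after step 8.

PUSH 9 -> [9]
NEG    -> [-9]
NEG    -> [9]
DUP    -> [9, 9]
DUP    -> [9, 9, 9]
MUL    -> [9, 81]
POP    -> [9]
POP    -> []

[]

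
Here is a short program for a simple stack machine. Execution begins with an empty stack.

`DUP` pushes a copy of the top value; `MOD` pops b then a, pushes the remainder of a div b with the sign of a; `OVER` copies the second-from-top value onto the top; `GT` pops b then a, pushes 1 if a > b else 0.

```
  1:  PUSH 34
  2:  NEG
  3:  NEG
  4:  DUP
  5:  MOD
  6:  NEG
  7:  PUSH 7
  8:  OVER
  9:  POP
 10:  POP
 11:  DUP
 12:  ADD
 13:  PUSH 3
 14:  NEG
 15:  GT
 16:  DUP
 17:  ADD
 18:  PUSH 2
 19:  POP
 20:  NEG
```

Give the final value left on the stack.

PUSH 34 -> [34]
NEG     -> [-34]
NEG     -> [34]
DUP     -> [34, 34]
MOD     -> [0]
NEG     -> [0]
PUSH 7  -> [0, 7]
OVER    -> [0, 7, 0]
POP     -> [0, 7]
POP     -> [0]
DUP     -> [0, 0]
ADD     -> [0]
PUSH 3  -> [0, 3]
NEG     -> [0, -3]
GT      -> [1]
DUP     -> [1, 1]
ADD     -> [2]
PUSH 2  -> [2, 2]
POP     -> [2]
NEG     -> [-2]

-2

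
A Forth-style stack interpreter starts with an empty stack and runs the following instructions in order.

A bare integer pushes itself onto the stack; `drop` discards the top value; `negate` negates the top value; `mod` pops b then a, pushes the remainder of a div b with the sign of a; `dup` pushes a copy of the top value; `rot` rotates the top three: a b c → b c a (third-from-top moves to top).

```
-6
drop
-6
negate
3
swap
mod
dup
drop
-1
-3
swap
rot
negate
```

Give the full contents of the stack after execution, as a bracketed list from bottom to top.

[-3, -1, -3]

-6     -> [-6]
drop   -> []
-6     -> [-6]
negate -> [6]
3      -> [6, 3]
swap   -> [3, 6]
mod    -> [3]
dup    -> [3, 3]
drop   -> [3]
-1     -> [3, -1]
-3     -> [3, -1, -3]
swap   -> [3, -3, -1]
rot    -> [-3, -1, 3]
negate -> [-3, -1, -3]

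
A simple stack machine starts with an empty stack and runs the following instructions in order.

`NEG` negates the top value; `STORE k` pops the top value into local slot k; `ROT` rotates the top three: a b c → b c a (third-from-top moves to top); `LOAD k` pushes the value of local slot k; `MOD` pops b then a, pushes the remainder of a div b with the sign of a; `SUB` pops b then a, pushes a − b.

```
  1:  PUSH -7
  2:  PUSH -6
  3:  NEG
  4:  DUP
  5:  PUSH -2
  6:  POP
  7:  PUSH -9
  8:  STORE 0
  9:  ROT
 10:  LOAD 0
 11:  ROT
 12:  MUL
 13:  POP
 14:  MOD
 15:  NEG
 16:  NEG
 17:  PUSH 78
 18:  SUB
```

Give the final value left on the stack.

PUSH -7 : -7
PUSH -6 : -7 -6
NEG     : -7 6
DUP     : -7 6 6
PUSH -2 : -7 6 6 -2
POP     : -7 6 6
PUSH -9 : -7 6 6 -9
STORE 0 : -7 6 6
ROT     : 6 6 -7
LOAD 0  : 6 6 -7 -9
ROT     : 6 -7 -9 6
MUL     : 6 -7 -54
POP     : 6 -7
MOD     : 6
NEG     : -6
NEG     : 6
PUSH 78 : 6 78
SUB     : -72

-72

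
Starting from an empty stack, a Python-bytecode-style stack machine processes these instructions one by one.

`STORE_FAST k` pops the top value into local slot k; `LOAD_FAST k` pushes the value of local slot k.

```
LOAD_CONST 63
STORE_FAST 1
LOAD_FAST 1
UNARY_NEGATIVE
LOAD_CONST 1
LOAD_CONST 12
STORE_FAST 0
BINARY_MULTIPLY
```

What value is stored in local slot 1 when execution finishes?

63

LOAD_CONST 63   → [63]
STORE_FAST 1    → []
LOAD_FAST 1     → [63]
UNARY_NEGATIVE  → [-63]
LOAD_CONST 1    → [-63, 1]
LOAD_CONST 12   → [-63, 1, 12]
STORE_FAST 0    → [-63, 1]
BINARY_MULTIPLY → [-63]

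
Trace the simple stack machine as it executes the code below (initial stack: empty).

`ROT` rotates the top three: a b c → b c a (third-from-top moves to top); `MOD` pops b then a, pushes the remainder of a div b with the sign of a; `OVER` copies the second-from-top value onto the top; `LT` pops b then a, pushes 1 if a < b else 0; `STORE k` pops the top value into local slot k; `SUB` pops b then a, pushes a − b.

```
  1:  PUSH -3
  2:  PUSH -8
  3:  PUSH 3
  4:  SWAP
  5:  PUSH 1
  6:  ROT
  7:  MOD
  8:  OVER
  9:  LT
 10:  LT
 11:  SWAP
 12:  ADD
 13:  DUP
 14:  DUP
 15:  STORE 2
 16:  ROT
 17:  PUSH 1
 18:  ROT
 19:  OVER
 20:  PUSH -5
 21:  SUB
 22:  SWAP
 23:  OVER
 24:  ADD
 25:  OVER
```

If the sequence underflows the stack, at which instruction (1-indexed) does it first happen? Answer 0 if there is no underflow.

PUSH -3 -> -3
PUSH -8 -> -3 -8
PUSH 3  -> -3 -8 3
SWAP    -> -3 3 -8
PUSH 1  -> -3 3 -8 1
ROT     -> -3 -8 1 3
MOD     -> -3 -8 1
OVER    -> -3 -8 1 -8
LT      -> -3 -8 0
LT      -> -3 1
SWAP    -> 1 -3
ADD     -> -2
DUP     -> -2 -2
DUP     -> -2 -2 -2
STORE 2 -> -2 -2
ROT  — needs 3 operands, stack has 2 → underflow

16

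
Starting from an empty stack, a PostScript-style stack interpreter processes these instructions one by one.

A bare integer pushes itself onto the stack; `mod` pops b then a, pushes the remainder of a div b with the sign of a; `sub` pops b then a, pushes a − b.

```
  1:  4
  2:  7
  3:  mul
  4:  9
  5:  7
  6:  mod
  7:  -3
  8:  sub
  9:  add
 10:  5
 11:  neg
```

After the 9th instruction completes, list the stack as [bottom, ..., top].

[33]

4   → [4]
7   → [4, 7]
mul → [28]
9   → [28, 9]
7   → [28, 9, 7]
mod → [28, 2]
-3  → [28, 2, -3]
sub → [28, 5]
add → [33]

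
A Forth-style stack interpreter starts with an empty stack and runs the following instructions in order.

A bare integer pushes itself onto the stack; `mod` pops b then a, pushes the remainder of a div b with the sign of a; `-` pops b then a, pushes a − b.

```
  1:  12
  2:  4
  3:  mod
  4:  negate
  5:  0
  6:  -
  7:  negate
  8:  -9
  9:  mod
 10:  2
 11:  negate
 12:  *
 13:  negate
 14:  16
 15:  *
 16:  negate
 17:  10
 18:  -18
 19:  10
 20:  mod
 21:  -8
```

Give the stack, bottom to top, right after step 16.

12     → [12]
4      → [12, 4]
mod    → [0]
negate → [0]
0      → [0, 0]
-      → [0]
negate → [0]
-9     → [0, -9]
mod    → [0]
2      → [0, 2]
negate → [0, -2]
*      → [0]
negate → [0]
16     → [0, 16]
*      → [0]
negate → [0]

[0]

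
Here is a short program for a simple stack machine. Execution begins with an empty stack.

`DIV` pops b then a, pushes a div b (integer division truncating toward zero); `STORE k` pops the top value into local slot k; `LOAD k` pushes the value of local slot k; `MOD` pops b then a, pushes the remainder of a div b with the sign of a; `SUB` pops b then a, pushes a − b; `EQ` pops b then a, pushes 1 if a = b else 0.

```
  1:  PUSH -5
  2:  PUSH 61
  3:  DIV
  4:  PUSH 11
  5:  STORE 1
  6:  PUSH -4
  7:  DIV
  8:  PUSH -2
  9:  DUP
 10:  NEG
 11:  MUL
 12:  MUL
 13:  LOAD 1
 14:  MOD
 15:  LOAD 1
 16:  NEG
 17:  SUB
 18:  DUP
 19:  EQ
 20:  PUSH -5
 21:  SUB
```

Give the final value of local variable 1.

11

PUSH -5 : -5
PUSH 61 : -5 61
DIV     : 0
PUSH 11 : 0 11
STORE 1 : 0
PUSH -4 : 0 -4
DIV     : 0
PUSH -2 : 0 -2
DUP     : 0 -2 -2
NEG     : 0 -2 2
MUL     : 0 -4
MUL     : 0
LOAD 1  : 0 11
MOD     : 0
LOAD 1  : 0 11
NEG     : 0 -11
SUB     : 11
DUP     : 11 11
EQ      : 1
PUSH -5 : 1 -5
SUB     : 6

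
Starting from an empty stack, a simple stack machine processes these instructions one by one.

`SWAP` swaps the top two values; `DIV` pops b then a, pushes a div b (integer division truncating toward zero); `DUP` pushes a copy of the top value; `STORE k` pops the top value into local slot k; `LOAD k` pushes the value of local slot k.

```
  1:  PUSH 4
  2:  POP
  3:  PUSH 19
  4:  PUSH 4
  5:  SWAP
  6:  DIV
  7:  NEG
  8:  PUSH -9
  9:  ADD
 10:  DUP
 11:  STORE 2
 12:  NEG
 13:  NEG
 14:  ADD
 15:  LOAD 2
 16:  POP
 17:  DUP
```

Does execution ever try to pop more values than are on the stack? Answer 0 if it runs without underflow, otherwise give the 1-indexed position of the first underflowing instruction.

14

PUSH 4  : 4
POP     : (empty)
PUSH 19 : 19
PUSH 4  : 19 4
SWAP    : 4 19
DIV     : 0
NEG     : 0
PUSH -9 : 0 -9
ADD     : -9
DUP     : -9 -9
STORE 2 : -9
NEG     : 9
NEG     : -9
ADD  — needs 2 operands, stack has 1 → underflow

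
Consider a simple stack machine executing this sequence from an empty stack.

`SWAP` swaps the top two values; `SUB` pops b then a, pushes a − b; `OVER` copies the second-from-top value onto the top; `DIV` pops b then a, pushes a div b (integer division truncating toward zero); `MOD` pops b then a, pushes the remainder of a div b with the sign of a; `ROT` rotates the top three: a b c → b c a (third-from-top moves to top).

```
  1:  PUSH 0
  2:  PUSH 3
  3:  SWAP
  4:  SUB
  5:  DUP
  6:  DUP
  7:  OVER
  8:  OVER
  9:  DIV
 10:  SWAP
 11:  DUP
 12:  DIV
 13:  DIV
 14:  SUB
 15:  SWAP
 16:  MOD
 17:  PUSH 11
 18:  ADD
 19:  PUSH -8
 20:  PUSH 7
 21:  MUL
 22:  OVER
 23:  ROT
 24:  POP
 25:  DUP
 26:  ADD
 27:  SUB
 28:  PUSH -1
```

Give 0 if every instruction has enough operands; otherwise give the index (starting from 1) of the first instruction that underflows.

PUSH 0   [0]
PUSH 3   [0, 3]
SWAP     [3, 0]
SUB      [3]
DUP      [3, 3]
DUP      [3, 3, 3]
OVER     [3, 3, 3, 3]
OVER     [3, 3, 3, 3, 3]
DIV      [3, 3, 3, 1]
SWAP     [3, 3, 1, 3]
DUP      [3, 3, 1, 3, 3]
DIV      [3, 3, 1, 1]
DIV      [3, 3, 1]
SUB      [3, 2]
SWAP     [2, 3]
MOD      [2]
PUSH 11  [2, 11]
ADD      [13]
PUSH -8  [13, -8]
PUSH 7   [13, -8, 7]
MUL      [13, -56]
OVER     [13, -56, 13]
ROT      [-56, 13, 13]
POP      [-56, 13]
DUP      [-56, 13, 13]
ADD      [-56, 26]
SUB      [-82]
PUSH -1  [-82, -1]

0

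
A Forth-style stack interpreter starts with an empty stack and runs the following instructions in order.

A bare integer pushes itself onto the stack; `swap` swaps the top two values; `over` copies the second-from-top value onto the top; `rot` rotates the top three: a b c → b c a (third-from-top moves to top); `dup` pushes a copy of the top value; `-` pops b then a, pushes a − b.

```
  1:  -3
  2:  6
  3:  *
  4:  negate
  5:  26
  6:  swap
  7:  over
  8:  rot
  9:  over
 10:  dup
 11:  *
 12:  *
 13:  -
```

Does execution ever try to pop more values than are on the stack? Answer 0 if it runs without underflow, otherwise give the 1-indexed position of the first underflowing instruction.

0

-3     → [-3]
6      → [-3, 6]
*      → [-18]
negate → [18]
26     → [18, 26]
swap   → [26, 18]
over   → [26, 18, 26]
rot    → [18, 26, 26]
over   → [18, 26, 26, 26]
dup    → [18, 26, 26, 26, 26]
*      → [18, 26, 26, 676]
*      → [18, 26, 17576]
-      → [18, -17550]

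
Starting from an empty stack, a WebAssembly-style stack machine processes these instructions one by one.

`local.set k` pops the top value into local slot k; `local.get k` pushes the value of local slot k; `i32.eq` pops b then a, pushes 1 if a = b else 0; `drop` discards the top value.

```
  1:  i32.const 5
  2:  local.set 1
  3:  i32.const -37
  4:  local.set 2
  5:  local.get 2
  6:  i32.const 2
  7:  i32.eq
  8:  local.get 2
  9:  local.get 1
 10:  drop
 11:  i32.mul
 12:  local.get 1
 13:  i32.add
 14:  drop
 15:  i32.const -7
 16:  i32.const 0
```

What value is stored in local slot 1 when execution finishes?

5

i32.const 5   -> 5
local.set 1   -> (empty)
i32.const -37 -> -37
local.set 2   -> (empty)
local.get 2   -> -37
i32.const 2   -> -37 2
i32.eq        -> 0
local.get 2   -> 0 -37
local.get 1   -> 0 -37 5
drop          -> 0 -37
i32.mul       -> 0
local.get 1   -> 0 5
i32.add       -> 5
drop          -> (empty)
i32.const -7  -> -7
i32.const 0   -> -7 0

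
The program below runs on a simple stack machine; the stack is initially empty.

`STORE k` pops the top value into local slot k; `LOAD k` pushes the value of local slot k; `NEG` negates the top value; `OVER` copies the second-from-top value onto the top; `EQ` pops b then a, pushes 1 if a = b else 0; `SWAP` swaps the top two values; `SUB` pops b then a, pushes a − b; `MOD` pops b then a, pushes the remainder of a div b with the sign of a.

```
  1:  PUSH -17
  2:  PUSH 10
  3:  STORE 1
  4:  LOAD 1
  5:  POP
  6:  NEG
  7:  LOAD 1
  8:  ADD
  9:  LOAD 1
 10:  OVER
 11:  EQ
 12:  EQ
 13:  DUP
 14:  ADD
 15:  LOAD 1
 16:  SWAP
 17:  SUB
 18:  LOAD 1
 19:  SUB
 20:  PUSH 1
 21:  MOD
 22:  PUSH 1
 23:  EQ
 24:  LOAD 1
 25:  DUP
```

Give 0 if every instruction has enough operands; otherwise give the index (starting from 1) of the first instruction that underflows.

0

PUSH -17 -> [-17]
PUSH 10  -> [-17, 10]
STORE 1  -> [-17]
LOAD 1   -> [-17, 10]
POP      -> [-17]
NEG      -> [17]
LOAD 1   -> [17, 10]
ADD      -> [27]
LOAD 1   -> [27, 10]
OVER     -> [27, 10, 27]
EQ       -> [27, 0]
EQ       -> [0]
DUP      -> [0, 0]
ADD      -> [0]
LOAD 1   -> [0, 10]
SWAP     -> [10, 0]
SUB      -> [10]
LOAD 1   -> [10, 10]
SUB      -> [0]
PUSH 1   -> [0, 1]
MOD      -> [0]
PUSH 1   -> [0, 1]
EQ       -> [0]
LOAD 1   -> [0, 10]
DUP      -> [0, 10, 10]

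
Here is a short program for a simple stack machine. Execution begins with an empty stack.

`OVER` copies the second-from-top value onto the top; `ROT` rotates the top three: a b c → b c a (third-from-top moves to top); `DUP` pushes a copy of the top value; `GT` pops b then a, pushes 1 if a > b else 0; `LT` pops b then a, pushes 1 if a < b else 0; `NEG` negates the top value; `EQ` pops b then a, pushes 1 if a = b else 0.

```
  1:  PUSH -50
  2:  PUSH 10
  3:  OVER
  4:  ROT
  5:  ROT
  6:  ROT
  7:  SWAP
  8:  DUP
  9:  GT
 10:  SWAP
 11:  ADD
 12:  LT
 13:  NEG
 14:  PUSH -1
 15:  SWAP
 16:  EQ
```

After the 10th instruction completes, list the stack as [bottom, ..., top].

[-50, 0, -50]

PUSH -50 : -50
PUSH 10  : -50 10
OVER     : -50 10 -50
ROT      : 10 -50 -50
ROT      : -50 -50 10
ROT      : -50 10 -50
SWAP     : -50 -50 10
DUP      : -50 -50 10 10
GT       : -50 -50 0
SWAP     : -50 0 -50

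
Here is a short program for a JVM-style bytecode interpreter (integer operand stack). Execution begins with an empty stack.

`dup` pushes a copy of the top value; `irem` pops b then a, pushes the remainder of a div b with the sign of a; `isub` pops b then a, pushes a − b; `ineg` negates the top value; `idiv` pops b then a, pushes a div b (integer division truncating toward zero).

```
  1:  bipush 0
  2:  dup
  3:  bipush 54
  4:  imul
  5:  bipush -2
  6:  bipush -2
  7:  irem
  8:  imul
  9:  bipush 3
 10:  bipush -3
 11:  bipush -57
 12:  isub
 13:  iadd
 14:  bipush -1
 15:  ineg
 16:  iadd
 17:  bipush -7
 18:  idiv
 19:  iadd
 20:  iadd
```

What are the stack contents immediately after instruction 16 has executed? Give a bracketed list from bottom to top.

[0, 0, 58]

bipush 0   -> [0]
dup        -> [0, 0]
bipush 54  -> [0, 0, 54]
imul       -> [0, 0]
bipush -2  -> [0, 0, -2]
bipush -2  -> [0, 0, -2, -2]
irem       -> [0, 0, 0]
imul       -> [0, 0]
bipush 3   -> [0, 0, 3]
bipush -3  -> [0, 0, 3, -3]
bipush -57 -> [0, 0, 3, -3, -57]
isub       -> [0, 0, 3, 54]
iadd       -> [0, 0, 57]
bipush -1  -> [0, 0, 57, -1]
ineg       -> [0, 0, 57, 1]
iadd       -> [0, 0, 58]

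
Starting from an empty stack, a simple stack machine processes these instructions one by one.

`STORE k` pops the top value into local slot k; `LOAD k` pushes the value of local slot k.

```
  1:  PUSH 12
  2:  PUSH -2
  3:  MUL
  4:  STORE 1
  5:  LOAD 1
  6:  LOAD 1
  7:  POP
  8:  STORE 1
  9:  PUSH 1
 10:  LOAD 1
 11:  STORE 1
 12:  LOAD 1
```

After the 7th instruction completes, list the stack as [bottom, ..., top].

PUSH 12 -> [12]
PUSH -2 -> [12, -2]
MUL     -> [-24]
STORE 1 -> []
LOAD 1  -> [-24]
LOAD 1  -> [-24, -24]
POP     -> [-24]

[-24]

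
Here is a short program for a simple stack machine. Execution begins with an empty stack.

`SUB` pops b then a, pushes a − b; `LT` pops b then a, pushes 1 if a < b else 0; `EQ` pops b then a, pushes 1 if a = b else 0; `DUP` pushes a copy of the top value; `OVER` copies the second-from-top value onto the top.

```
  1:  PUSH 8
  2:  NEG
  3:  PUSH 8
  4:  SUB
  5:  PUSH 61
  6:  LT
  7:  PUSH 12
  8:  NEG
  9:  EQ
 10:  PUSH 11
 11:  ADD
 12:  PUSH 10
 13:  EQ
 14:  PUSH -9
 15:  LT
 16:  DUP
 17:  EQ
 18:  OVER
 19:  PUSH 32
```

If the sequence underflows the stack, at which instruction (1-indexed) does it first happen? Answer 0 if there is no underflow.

PUSH 8  -> [8]
NEG     -> [-8]
PUSH 8  -> [-8, 8]
SUB     -> [-16]
PUSH 61 -> [-16, 61]
LT      -> [1]
PUSH 12 -> [1, 12]
NEG     -> [1, -12]
EQ      -> [0]
PUSH 11 -> [0, 11]
ADD     -> [11]
PUSH 10 -> [11, 10]
EQ      -> [0]
PUSH -9 -> [0, -9]
LT      -> [0]
DUP     -> [0, 0]
EQ      -> [1]
OVER  — needs 2 operands, stack has 1 → underflow

18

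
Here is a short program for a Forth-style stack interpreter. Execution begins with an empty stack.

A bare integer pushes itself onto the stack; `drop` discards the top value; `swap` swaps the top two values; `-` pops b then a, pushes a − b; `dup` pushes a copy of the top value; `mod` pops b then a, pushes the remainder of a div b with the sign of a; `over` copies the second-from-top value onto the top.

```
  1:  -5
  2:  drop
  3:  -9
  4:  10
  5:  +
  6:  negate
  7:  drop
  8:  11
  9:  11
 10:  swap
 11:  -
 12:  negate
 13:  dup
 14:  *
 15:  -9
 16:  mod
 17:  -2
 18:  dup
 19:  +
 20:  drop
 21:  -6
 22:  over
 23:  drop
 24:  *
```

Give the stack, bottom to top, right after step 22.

[0, -6, 0]

-5     : -5
drop   : (empty)
-9     : -9
10     : -9 10
+      : 1
negate : -1
drop   : (empty)
11     : 11
11     : 11 11
swap   : 11 11
-      : 0
negate : 0
dup    : 0 0
*      : 0
-9     : 0 -9
mod    : 0
-2     : 0 -2
dup    : 0 -2 -2
+      : 0 -4
drop   : 0
-6     : 0 -6
over   : 0 -6 0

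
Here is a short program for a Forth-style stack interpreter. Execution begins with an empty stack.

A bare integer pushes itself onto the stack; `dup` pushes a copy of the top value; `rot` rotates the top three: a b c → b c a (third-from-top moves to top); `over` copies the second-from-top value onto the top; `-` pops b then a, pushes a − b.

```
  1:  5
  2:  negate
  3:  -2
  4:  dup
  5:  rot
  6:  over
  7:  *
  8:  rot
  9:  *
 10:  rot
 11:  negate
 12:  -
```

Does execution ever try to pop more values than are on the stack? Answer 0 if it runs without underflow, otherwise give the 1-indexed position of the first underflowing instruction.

5      : [5]
negate : [-5]
-2     : [-5, -2]
dup    : [-5, -2, -2]
rot    : [-2, -2, -5]
over   : [-2, -2, -5, -2]
*      : [-2, -2, 10]
rot    : [-2, 10, -2]
*      : [-2, -20]
rot  — needs 3 operands, stack has 2 → underflow

10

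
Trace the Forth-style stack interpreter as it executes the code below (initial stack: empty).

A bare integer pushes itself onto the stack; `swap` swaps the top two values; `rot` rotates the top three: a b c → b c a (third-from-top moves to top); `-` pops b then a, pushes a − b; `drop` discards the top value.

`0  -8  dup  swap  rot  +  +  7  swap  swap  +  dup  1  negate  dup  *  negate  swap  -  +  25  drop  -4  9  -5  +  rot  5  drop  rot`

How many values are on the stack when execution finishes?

3

0      -> [0]
-8     -> [0, -8]
dup    -> [0, -8, -8]
swap   -> [0, -8, -8]
rot    -> [-8, -8, 0]
+      -> [-8, -8]
+      -> [-16]
7      -> [-16, 7]
swap   -> [7, -16]
swap   -> [-16, 7]
+      -> [-9]
dup    -> [-9, -9]
1      -> [-9, -9, 1]
negate -> [-9, -9, -1]
dup    -> [-9, -9, -1, -1]
*      -> [-9, -9, 1]
negate -> [-9, -9, -1]
swap   -> [-9, -1, -9]
-      -> [-9, 8]
+      -> [-1]
25     -> [-1, 25]
drop   -> [-1]
-4     -> [-1, -4]
9      -> [-1, -4, 9]
-5     -> [-1, -4, 9, -5]
+      -> [-1, -4, 4]
rot    -> [-4, 4, -1]
5      -> [-4, 4, -1, 5]
drop   -> [-4, 4, -1]
rot    -> [4, -1, -4]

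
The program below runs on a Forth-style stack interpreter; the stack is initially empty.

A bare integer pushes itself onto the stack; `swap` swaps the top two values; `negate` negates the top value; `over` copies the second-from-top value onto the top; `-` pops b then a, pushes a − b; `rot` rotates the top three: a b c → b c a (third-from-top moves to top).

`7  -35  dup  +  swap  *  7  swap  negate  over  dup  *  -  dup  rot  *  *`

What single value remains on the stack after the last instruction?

1361367

7      : 7
-35    : 7 -35
dup    : 7 -35 -35
+      : 7 -70
swap   : -70 7
*      : -490
7      : -490 7
swap   : 7 -490
negate : 7 490
over   : 7 490 7
dup    : 7 490 7 7
*      : 7 490 49
-      : 7 441
dup    : 7 441 441
rot    : 441 441 7
*      : 441 3087
*      : 1361367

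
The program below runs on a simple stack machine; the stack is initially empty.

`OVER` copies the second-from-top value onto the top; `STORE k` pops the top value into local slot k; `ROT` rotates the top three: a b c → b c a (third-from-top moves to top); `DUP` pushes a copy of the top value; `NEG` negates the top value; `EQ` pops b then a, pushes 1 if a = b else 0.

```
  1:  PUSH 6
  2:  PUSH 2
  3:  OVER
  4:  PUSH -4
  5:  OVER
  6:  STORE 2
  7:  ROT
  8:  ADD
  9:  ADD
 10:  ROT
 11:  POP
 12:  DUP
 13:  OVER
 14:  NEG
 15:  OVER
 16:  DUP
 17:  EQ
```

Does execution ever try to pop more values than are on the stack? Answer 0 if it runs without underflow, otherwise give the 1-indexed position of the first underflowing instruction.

10

PUSH 6  → 6
PUSH 2  → 6 2
OVER    → 6 2 6
PUSH -4 → 6 2 6 -4
OVER    → 6 2 6 -4 6
STORE 2 → 6 2 6 -4
ROT     → 6 6 -4 2
ADD     → 6 6 -2
ADD     → 6 4
ROT  — needs 3 operands, stack has 2 → underflow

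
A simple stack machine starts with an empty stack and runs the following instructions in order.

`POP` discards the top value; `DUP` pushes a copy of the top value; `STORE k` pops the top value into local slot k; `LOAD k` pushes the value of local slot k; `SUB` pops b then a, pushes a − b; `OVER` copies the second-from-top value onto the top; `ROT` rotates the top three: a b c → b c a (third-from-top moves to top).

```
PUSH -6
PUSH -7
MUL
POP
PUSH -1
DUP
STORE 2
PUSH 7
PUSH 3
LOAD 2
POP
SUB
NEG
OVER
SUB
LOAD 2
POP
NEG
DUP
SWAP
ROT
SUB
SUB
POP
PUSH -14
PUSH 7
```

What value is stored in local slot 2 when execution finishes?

-1

PUSH -6  -> [-6]
PUSH -7  -> [-6, -7]
MUL      -> [42]
POP      -> []
PUSH -1  -> [-1]
DUP      -> [-1, -1]
STORE 2  -> [-1]
PUSH 7   -> [-1, 7]
PUSH 3   -> [-1, 7, 3]
LOAD 2   -> [-1, 7, 3, -1]
POP      -> [-1, 7, 3]
SUB      -> [-1, 4]
NEG      -> [-1, -4]
OVER     -> [-1, -4, -1]
SUB      -> [-1, -3]
LOAD 2   -> [-1, -3, -1]
POP      -> [-1, -3]
NEG      -> [-1, 3]
DUP      -> [-1, 3, 3]
SWAP     -> [-1, 3, 3]
ROT      -> [3, 3, -1]
SUB      -> [3, 4]
SUB      -> [-1]
POP      -> []
PUSH -14 -> [-14]
PUSH 7   -> [-14, 7]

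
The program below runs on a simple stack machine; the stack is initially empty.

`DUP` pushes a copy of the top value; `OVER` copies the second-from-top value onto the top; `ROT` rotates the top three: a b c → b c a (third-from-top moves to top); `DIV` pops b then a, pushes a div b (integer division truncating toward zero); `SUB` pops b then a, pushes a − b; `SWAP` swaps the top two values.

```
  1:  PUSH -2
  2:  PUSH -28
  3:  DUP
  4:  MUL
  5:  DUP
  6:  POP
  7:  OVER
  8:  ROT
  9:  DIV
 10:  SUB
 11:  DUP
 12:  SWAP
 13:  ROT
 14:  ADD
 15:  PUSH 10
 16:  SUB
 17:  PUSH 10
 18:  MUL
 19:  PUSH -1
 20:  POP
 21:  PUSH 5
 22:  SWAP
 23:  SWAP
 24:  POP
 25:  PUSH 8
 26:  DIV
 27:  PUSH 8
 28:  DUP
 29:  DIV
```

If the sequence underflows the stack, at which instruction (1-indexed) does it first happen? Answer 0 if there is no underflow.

PUSH -2  -> -2
PUSH -28 -> -2 -28
DUP      -> -2 -28 -28
MUL      -> -2 784
DUP      -> -2 784 784
POP      -> -2 784
OVER     -> -2 784 -2
ROT      -> 784 -2 -2
DIV      -> 784 1
SUB      -> 783
DUP      -> 783 783
SWAP     -> 783 783
ROT  — needs 3 operands, stack has 2 → underflow

13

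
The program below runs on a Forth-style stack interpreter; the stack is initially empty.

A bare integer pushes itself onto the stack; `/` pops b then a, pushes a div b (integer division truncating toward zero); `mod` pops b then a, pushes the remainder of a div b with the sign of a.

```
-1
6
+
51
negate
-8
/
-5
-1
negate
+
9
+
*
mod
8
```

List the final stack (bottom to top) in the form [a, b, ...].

-1     -> [-1]
6      -> [-1, 6]
+      -> [5]
51     -> [5, 51]
negate -> [5, -51]
-8     -> [5, -51, -8]
/      -> [5, 6]
-5     -> [5, 6, -5]
-1     -> [5, 6, -5, -1]
negate -> [5, 6, -5, 1]
+      -> [5, 6, -4]
9      -> [5, 6, -4, 9]
+      -> [5, 6, 5]
*      -> [5, 30]
mod    -> [5]
8      -> [5, 8]

[5, 8]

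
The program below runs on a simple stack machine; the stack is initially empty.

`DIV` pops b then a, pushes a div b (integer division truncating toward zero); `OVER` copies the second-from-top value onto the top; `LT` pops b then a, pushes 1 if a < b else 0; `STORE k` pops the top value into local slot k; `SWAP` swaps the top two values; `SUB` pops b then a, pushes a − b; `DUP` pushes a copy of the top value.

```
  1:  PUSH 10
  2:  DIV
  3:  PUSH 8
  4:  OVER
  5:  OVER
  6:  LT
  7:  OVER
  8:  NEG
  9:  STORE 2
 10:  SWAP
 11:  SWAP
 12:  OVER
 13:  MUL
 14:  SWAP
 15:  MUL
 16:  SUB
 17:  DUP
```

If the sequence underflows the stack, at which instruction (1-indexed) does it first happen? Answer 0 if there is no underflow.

PUSH 10  [10]
DIV  — needs 2 operands, stack has 1 → underflow

2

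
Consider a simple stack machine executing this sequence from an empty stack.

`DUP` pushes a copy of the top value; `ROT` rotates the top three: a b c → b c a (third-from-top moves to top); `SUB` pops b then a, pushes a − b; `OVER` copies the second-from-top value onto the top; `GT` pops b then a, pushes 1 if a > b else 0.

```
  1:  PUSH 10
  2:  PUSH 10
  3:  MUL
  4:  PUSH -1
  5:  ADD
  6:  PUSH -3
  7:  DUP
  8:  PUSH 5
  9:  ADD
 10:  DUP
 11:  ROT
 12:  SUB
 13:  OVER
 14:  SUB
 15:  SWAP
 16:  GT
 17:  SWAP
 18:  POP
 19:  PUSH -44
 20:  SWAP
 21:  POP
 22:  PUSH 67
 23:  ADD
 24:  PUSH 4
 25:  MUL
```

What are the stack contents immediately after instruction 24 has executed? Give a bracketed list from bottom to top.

PUSH 10   [10]
PUSH 10   [10, 10]
MUL       [100]
PUSH -1   [100, -1]
ADD       [99]
PUSH -3   [99, -3]
DUP       [99, -3, -3]
PUSH 5    [99, -3, -3, 5]
ADD       [99, -3, 2]
DUP       [99, -3, 2, 2]
ROT       [99, 2, 2, -3]
SUB       [99, 2, 5]
OVER      [99, 2, 5, 2]
SUB       [99, 2, 3]
SWAP      [99, 3, 2]
GT        [99, 1]
SWAP      [1, 99]
POP       [1]
PUSH -44  [1, -44]
SWAP      [-44, 1]
POP       [-44]
PUSH 67   [-44, 67]
ADD       [23]
PUSH 4    [23, 4]

[23, 4]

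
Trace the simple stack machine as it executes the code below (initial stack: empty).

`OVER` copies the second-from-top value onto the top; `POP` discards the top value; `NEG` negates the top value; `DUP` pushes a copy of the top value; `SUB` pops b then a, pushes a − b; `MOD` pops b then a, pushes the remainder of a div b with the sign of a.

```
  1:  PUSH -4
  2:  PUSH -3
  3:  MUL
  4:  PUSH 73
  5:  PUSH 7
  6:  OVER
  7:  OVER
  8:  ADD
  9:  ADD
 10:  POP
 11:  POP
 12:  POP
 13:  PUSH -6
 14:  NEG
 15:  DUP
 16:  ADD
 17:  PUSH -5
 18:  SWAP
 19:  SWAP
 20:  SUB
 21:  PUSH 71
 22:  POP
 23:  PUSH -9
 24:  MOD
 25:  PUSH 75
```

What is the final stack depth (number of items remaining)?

PUSH -4  -4
PUSH -3  -4 -3
MUL      12
PUSH 73  12 73
PUSH 7   12 73 7
OVER     12 73 7 73
OVER     12 73 7 73 7
ADD      12 73 7 80
ADD      12 73 87
POP      12 73
POP      12
POP      (empty)
PUSH -6  -6
NEG      6
DUP      6 6
ADD      12
PUSH -5  12 -5
SWAP     -5 12
SWAP     12 -5
SUB      17
PUSH 71  17 71
POP      17
PUSH -9  17 -9
MOD      8
PUSH 75  8 75

2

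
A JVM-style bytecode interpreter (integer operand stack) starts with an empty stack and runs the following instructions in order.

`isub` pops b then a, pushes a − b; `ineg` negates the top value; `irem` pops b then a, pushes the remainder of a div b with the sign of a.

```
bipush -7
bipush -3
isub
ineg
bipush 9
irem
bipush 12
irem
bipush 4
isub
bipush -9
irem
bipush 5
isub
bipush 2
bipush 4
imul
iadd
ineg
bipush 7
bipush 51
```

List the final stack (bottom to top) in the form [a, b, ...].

bipush -7 : [-7]
bipush -3 : [-7, -3]
isub      : [-4]
ineg      : [4]
bipush 9  : [4, 9]
irem      : [4]
bipush 12 : [4, 12]
irem      : [4]
bipush 4  : [4, 4]
isub      : [0]
bipush -9 : [0, -9]
irem      : [0]
bipush 5  : [0, 5]
isub      : [-5]
bipush 2  : [-5, 2]
bipush 4  : [-5, 2, 4]
imul      : [-5, 8]
iadd      : [3]
ineg      : [-3]
bipush 7  : [-3, 7]
bipush 51 : [-3, 7, 51]

[-3, 7, 51]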